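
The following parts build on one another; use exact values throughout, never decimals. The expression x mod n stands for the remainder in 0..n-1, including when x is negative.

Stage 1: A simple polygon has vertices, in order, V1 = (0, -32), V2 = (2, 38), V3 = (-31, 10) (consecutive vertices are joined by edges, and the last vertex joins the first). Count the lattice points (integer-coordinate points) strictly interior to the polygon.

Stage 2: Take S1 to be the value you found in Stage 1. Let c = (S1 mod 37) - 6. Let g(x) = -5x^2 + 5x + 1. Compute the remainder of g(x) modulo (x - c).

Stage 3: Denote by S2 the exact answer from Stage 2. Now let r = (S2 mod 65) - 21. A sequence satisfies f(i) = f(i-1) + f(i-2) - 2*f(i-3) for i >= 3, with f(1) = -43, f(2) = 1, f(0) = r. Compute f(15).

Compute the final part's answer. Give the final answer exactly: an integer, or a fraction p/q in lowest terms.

268

Stage 1: cross terms: (0*38 - 2*-32)=64, (2*10 - -31*38)=1198, (-31*-32 - 0*10)=992; twice the area = |2254| = 2254; area = 1127; boundary points = 2 + 1 + 1 = 4; strictly interior points = area - boundary/2 + 1 = 1126; answer 1126
Stage 2: S1 = 1126; c = 10; remainder = value at the root: -5*(10)^2 + 5*(10)^1 + 1 = (-500) + (50) + (1) = -449; answer -449
Stage 3: S2 = -449; r = -15; f(3) = 1*(1) + 1*(-43) - 2*(-15) = -12; iterating: f(3)=-12, f(4)=75, f(5)=61, f(6)=160, f(7)=71, f(8)=109, f(9)=-140, f(10)=-173, f(11)=-531, f(12)=-424, f(13)=-609, f(14)=29, f(15)=268; answer 268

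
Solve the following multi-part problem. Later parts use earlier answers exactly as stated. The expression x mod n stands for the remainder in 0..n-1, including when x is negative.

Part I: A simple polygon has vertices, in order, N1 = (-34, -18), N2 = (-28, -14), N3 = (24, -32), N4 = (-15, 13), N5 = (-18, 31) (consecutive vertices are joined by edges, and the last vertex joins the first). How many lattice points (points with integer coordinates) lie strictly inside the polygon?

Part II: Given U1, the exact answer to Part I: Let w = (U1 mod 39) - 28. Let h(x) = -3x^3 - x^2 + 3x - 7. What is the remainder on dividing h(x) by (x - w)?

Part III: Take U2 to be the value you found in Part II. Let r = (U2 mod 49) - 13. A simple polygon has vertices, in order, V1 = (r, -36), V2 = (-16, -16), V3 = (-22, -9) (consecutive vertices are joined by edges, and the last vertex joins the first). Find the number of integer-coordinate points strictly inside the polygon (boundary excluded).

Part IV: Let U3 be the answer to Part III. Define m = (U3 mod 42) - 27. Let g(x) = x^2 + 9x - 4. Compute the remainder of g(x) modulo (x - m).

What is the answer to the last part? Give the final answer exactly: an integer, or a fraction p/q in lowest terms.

396

Part I: cross terms: (-34*-14 - -28*-18)=-28, (-28*-32 - 24*-14)=1232, (24*13 - -15*-32)=-168, (-15*31 - -18*13)=-231, (-18*-18 - -34*31)=1378; twice the area = |2183| = 2183; area = 2183/2; boundary points = 2 + 2 + 3 + 3 + 1 = 11; strictly interior points = area - boundary/2 + 1 = 1087; answer 1087
Part II: U1 = 1087; w = 6; remainder = value at the root: -3*(6)^3 - 1*(6)^2 + 3*(6)^1 - 7 = (-648) + (-36) + (18) + (-7) = -673; answer -673
Part III: U2 = -673; r = 0; cross terms: (0*-16 - -16*-36)=-576, (-16*-9 - -22*-16)=-208, (-22*-36 - 0*-9)=792; twice the area = |8| = 8; area = 4; boundary points = 4 + 1 + 1 = 6; strictly interior points = area - boundary/2 + 1 = 2; answer 2
Part IV: U3 = 2; m = -25; remainder = value at the root: 1*(-25)^2 + 9*(-25)^1 - 4 = (625) + (-225) + (-4) = 396; answer 396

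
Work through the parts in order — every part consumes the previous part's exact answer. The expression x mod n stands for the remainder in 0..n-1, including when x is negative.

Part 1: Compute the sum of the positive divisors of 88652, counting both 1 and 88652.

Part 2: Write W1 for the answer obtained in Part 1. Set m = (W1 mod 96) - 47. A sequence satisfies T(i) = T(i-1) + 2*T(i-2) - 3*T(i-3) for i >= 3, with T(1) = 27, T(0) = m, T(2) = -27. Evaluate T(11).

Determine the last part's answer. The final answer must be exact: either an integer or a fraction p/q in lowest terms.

1737

Part 1: 88652 = 2^2 * 37 * 599; sigma = (1 + 2 + 4) * (1 + 37) * (1 + 599) = 7 * 38 * 600 = 159600; answer 159600
Part 2: W1 = 159600; m = 1; T(3) = 1*(-27) + 2*(27) - 3*(1) = 24; iterating: T(3)=24, T(4)=-111, T(5)=18, T(6)=-276, T(7)=93, T(8)=-513, T(9)=501, T(10)=-804, T(11)=1737; answer 1737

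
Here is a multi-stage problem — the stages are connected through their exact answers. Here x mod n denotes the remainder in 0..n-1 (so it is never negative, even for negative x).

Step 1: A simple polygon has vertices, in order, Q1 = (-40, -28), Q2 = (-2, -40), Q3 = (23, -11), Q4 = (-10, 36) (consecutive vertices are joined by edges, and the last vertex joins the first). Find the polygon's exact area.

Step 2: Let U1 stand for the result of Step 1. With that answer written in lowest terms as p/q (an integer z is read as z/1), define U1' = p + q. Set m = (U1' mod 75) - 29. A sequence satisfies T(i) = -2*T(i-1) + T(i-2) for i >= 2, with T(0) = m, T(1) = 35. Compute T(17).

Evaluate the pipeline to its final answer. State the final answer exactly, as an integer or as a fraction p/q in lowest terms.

Step 1: cross terms: (-40*-40 - -2*-28)=1544, (-2*-11 - 23*-40)=942, (23*36 - -10*-11)=718, (-10*-28 - -40*36)=1720; twice the area = |4924| = 4924; area = 2462; answer 2462
Step 2: U1 = 2462; threaded value p + q = 2463; m = 34; T(2) = -2*(35) + 1*(34) = -36; iterating: T(2)=-36, T(3)=107, T(4)=-250, T(5)=607, T(6)=-1464, T(7)=3535, T(8)=-8534, T(9)=20603, T(10)=-49740, T(11)=120083, T(12)=-289906, T(13)=699895, T(14)=-1689696, T(15)=4079287, T(16)=-9848270, T(17)=23775827; answer 23775827

23775827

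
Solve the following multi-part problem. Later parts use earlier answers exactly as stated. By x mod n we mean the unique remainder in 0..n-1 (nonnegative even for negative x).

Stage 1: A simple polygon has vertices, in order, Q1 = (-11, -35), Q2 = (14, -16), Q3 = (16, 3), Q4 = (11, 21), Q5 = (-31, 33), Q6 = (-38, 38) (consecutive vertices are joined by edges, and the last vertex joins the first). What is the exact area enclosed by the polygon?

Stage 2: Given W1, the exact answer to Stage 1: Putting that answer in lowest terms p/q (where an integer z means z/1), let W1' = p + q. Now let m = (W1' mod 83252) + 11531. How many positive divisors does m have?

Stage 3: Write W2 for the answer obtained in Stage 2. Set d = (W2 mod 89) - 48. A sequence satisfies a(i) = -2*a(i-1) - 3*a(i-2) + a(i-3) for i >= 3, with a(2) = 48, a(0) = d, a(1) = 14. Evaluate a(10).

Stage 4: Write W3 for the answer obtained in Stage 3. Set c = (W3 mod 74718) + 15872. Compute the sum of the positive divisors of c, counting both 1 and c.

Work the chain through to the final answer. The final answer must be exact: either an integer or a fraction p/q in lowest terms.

52272

Stage 1: cross terms: (-11*-16 - 14*-35)=666, (14*3 - 16*-16)=298, (16*21 - 11*3)=303, (11*33 - -31*21)=1014, (-31*38 - -38*33)=76, (-38*-35 - -11*38)=1748; twice the area = |4105| = 4105; area = 4105/2; answer 4105/2
Stage 2: W1 = 4105/2; threaded value p + q = 4107; m = 15638; 15638 = 2 * 7 * 1117; number of divisors = (1+1) * (1+1) * (1+1) = 8; answer 8
Stage 3: W2 = 8; d = -40; a(3) = -2*(48) - 3*(14) + 1*(-40) = -178; iterating: a(3)=-178, a(4)=226, a(5)=130, a(6)=-1116, a(7)=2068, a(8)=-658, a(9)=-6004, a(10)=16050; answer 16050
Stage 4: W3 = 16050; c = 31922; 31922 = 2 * 11 * 1451; sigma = (1 + 2) * (1 + 11) * (1 + 1451) = 3 * 12 * 1452 = 52272; answer 52272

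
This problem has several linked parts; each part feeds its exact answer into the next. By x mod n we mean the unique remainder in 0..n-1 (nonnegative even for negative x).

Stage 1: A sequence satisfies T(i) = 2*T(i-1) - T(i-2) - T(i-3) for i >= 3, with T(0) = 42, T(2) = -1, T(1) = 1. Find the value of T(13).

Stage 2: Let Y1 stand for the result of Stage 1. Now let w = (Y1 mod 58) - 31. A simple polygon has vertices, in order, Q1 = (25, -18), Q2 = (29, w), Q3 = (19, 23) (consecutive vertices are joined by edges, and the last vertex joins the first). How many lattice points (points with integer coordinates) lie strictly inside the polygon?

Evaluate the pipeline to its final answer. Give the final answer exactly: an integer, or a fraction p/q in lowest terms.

Stage 1: T(3) = 2*(-1) - 1*(1) - 1*(42) = -45; iterating: T(3)=-45, T(4)=-90, T(5)=-134, T(6)=-133, T(7)=-42, T(8)=183, T(9)=541, T(10)=941, T(11)=1158, T(12)=834, T(13)=-431; answer -431
Stage 2: Y1 = -431; w = 2; cross terms: (25*2 - 29*-18)=572, (29*23 - 19*2)=629, (19*-18 - 25*23)=-917; twice the area = |284| = 284; area = 142; boundary points = 4 + 1 + 1 = 6; strictly interior points = area - boundary/2 + 1 = 140; answer 140

140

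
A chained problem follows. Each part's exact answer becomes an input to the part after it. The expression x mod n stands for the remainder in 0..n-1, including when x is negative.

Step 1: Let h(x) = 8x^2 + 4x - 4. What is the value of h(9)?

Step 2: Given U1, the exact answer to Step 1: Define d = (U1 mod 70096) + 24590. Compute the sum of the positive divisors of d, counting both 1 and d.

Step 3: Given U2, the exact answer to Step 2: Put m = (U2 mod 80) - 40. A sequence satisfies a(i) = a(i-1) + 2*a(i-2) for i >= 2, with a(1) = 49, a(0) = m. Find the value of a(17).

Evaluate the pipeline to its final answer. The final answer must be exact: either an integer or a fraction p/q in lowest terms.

Step 1: 8*(9)^2 + 4*(9)^1 - 4 = (648) + (36) + (-4) = 680; answer 680
Step 2: U1 = 680; d = 25270; 25270 = 2 * 5 * 7 * 19^2; sigma = (1 + 2) * (1 + 5) * (1 + 7) * (1 + 19 + 361) = 3 * 6 * 8 * 381 = 54864; answer 54864
Step 3: U2 = 54864; m = 24; a(2) = 1*(49) + 2*(24) = 97; iterating: a(2)=97, a(3)=195, a(4)=389, a(5)=779, a(6)=1557, a(7)=3115, a(8)=6229, a(9)=12459, a(10)=24917, a(11)=49835, a(12)=99669, a(13)=199339, a(14)=398677, a(15)=797355, a(16)=1594709, a(17)=3189419; answer 3189419

3189419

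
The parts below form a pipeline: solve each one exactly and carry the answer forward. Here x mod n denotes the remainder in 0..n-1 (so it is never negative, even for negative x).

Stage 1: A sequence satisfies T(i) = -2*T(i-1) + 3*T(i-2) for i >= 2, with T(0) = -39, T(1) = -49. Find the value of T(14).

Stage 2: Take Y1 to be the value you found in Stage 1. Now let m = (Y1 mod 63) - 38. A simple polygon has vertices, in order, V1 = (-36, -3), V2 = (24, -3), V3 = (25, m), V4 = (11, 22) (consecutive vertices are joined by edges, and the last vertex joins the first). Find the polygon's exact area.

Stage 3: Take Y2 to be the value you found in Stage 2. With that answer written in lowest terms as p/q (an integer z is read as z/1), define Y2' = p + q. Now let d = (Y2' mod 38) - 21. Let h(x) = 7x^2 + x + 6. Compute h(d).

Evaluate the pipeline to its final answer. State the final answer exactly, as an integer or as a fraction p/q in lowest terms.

Stage 1: T(2) = -2*(-49) + 3*(-39) = -19; iterating: T(2)=-19, T(3)=-109, T(4)=161, T(5)=-649, T(6)=1781, T(7)=-5509, T(8)=16361, T(9)=-49249, T(10)=147581, T(11)=-442909, T(12)=1328561, T(13)=-3985849, T(14)=11957381; answer 11957381
Stage 2: Y1 = 11957381; m = 6; cross terms: (-36*-3 - 24*-3)=180, (24*6 - 25*-3)=219, (25*22 - 11*6)=484, (11*-3 - -36*22)=759; twice the area = |1642| = 1642; area = 821; answer 821
Stage 3: Y2 = 821; threaded value p + q = 822; d = 3; 7*(3)^2 + 1*(3)^1 + 6 = (63) + (3) + (6) = 72; answer 72

72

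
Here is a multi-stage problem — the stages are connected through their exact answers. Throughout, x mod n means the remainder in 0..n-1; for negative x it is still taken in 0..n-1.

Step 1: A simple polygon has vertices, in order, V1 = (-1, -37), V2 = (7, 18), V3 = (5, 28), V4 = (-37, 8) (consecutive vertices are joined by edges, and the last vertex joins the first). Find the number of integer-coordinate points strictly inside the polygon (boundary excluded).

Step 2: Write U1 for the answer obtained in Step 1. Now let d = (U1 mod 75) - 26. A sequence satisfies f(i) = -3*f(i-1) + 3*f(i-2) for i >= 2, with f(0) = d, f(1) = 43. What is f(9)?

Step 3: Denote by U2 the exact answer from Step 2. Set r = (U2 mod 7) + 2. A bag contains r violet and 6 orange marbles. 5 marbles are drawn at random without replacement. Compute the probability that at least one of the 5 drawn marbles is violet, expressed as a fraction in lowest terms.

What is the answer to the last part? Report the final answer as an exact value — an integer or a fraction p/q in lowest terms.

Step 1: cross terms: (-1*18 - 7*-37)=241, (7*28 - 5*18)=106, (5*8 - -37*28)=1076, (-37*-37 - -1*8)=1377; twice the area = |2800| = 2800; area = 1400; boundary points = 1 + 2 + 2 + 9 = 14; strictly interior points = area - boundary/2 + 1 = 1394; answer 1394
Step 2: U1 = 1394; d = 18; f(2) = -3*(43) + 3*(18) = -75; iterating: f(2)=-75, f(3)=354, f(4)=-1287, f(5)=4923, f(6)=-18630, f(7)=70659, f(8)=-267867, f(9)=1015578; answer 1015578
Step 3: U2 = 1015578; r = 6; total draws C(12,5) = 792; complement C(6,5) = 6; favorable 792 - 6 = 786; P = 131/132; answer 131/132

131/132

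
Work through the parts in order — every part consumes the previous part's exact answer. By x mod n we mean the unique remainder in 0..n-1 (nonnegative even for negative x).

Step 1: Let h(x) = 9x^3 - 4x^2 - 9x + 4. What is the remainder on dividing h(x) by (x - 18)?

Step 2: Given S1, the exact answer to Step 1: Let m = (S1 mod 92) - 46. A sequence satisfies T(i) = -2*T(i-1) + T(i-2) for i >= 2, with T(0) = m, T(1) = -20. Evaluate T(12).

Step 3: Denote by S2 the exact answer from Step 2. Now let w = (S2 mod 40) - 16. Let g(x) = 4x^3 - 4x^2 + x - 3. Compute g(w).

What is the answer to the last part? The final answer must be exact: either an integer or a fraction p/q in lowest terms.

193

Step 1: remainder = value at the root: 9*(18)^3 - 4*(18)^2 - 9*(18)^1 + 4 = (52488) + (-1296) + (-162) + (4) = 51034; answer 51034
Step 2: S1 = 51034; m = 20; T(2) = -2*(-20) + 1*(20) = 60; iterating: T(2)=60, T(3)=-140, T(4)=340, T(5)=-820, T(6)=1980, T(7)=-4780, T(8)=11540, T(9)=-27860, T(10)=67260, T(11)=-162380, T(12)=392020; answer 392020
Step 3: S2 = 392020; w = 4; 4*(4)^3 - 4*(4)^2 + 1*(4)^1 - 3 = (256) + (-64) + (4) + (-3) = 193; answer 193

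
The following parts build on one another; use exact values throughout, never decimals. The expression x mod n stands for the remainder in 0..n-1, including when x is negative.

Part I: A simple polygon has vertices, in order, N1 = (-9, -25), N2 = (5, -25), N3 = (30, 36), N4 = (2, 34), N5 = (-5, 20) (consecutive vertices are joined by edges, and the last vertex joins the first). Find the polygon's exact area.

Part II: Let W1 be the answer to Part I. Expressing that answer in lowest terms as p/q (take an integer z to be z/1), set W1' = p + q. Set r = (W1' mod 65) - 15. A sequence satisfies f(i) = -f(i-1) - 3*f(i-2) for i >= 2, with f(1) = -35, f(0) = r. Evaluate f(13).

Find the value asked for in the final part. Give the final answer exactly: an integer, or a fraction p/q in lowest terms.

20965

Part I: cross terms: (-9*-25 - 5*-25)=350, (5*36 - 30*-25)=930, (30*34 - 2*36)=948, (2*20 - -5*34)=210, (-5*-25 - -9*20)=305; twice the area = |2743| = 2743; area = 2743/2; answer 2743/2
Part II: W1 = 2743/2; threaded value p + q = 2745; r = 0; f(2) = -1*(-35) - 3*(0) = 35; iterating: f(2)=35, f(3)=70, f(4)=-175, f(5)=-35, f(6)=560, f(7)=-455, f(8)=-1225, f(9)=2590, f(10)=1085, f(11)=-8855, f(12)=5600, f(13)=20965; answer 20965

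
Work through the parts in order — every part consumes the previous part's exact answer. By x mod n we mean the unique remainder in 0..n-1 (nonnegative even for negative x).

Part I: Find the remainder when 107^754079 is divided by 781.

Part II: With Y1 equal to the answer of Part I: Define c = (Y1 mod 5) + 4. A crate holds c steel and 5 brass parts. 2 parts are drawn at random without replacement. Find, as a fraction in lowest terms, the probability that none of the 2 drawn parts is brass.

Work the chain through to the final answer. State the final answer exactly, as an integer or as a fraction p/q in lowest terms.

1/6

Part I: squarings mod 781: 107^1=107, 107^2=515, 107^4=466, 107^8=38, 107^16=663, 107^32=647, 107^64=774, 107^128=49, 107^256=58, 107^512=240, 107^1024=587, 107^2048=148, 107^4096=36, 107^8192=515, 107^16384=466, 107^32768=38, 107^65536=663, 107^131072=647, 107^262144=774, 107^524288=49; 107^754079 = 107^1 * 107^2 * 107^4 * 107^8 * 107^16 * 107^128 * 107^256 * 107^32768 * 107^65536 * 107^131072 * 107^524288 = 40 (mod 781); answer 40
Part II: Y1 = 40; c = 4; total draws C(9,2) = 36; favorable C(4,2) = 6; P = 1/6; answer 1/6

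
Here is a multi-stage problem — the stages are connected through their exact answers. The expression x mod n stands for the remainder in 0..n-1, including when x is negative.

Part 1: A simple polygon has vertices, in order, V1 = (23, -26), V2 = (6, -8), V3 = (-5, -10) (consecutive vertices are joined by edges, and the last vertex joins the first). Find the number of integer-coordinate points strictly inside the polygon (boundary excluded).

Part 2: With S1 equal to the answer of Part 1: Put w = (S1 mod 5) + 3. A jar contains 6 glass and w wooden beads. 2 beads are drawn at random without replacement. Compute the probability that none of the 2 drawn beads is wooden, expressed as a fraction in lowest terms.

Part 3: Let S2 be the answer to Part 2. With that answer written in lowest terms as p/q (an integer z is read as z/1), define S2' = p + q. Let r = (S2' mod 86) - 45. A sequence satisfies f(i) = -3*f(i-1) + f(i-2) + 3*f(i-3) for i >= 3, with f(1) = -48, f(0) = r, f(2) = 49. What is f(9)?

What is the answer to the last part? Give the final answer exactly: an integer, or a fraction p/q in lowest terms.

-155028

Part 1: cross terms: (23*-8 - 6*-26)=-28, (6*-10 - -5*-8)=-100, (-5*-26 - 23*-10)=360; twice the area = |232| = 232; area = 116; boundary points = 1 + 1 + 4 = 6; strictly interior points = area - boundary/2 + 1 = 114; answer 114
Part 2: S1 = 114; w = 7; total draws C(13,2) = 78; favorable C(6,2) = 15; P = 5/26; answer 5/26
Part 3: S2 = 5/26; threaded value p + q = 31; r = -14; f(3) = -3*(49) + 1*(-48) + 3*(-14) = -237; iterating: f(3)=-237, f(4)=616, f(5)=-1938, f(6)=5719, f(7)=-17247, f(8)=51646, f(9)=-155028; answer -155028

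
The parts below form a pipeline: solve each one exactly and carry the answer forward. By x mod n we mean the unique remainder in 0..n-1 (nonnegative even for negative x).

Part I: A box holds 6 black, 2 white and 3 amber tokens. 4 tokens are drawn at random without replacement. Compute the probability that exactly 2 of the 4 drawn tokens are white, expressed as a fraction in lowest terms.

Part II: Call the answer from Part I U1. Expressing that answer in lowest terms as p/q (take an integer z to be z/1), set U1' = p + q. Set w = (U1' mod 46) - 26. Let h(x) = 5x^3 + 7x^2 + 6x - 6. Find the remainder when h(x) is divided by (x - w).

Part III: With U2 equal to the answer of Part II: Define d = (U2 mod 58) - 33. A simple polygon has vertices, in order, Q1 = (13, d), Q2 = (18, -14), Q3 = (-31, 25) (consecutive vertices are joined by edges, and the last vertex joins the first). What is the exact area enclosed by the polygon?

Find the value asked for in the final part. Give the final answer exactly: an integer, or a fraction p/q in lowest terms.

319

Part I: total draws C(11,4) = 330; favorable C(2,2)*C(9,2) = 36; P = 6/55; answer 6/55
Part II: U1 = 6/55; threaded value p + q = 61; w = -11; remainder = value at the root: 5*(-11)^3 + 7*(-11)^2 + 6*(-11)^1 - 6 = (-6655) + (847) + (-66) + (-6) = -5880; answer -5880
Part III: U2 = -5880; d = 3; cross terms: (13*-14 - 18*3)=-236, (18*25 - -31*-14)=16, (-31*3 - 13*25)=-418; twice the area = |-638| = 638; area = 319; answer 319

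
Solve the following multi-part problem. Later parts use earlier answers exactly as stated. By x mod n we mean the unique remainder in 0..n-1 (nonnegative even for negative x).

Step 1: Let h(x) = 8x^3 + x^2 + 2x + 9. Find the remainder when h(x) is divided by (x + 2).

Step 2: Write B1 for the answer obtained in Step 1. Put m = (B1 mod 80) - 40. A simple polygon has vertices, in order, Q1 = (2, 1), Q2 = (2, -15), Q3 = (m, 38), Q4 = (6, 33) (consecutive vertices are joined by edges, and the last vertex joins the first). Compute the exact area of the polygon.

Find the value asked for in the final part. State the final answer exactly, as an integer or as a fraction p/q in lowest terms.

Step 1: remainder = value at the root: 8*(-2)^3 + 1*(-2)^2 + 2*(-2)^1 + 9 = (-64) + (4) + (-4) + (9) = -55; answer -55
Step 2: B1 = -55; m = -15; cross terms: (2*-15 - 2*1)=-32, (2*38 - -15*-15)=-149, (-15*33 - 6*38)=-723, (6*1 - 2*33)=-60; twice the area = |-964| = 964; area = 482; answer 482

482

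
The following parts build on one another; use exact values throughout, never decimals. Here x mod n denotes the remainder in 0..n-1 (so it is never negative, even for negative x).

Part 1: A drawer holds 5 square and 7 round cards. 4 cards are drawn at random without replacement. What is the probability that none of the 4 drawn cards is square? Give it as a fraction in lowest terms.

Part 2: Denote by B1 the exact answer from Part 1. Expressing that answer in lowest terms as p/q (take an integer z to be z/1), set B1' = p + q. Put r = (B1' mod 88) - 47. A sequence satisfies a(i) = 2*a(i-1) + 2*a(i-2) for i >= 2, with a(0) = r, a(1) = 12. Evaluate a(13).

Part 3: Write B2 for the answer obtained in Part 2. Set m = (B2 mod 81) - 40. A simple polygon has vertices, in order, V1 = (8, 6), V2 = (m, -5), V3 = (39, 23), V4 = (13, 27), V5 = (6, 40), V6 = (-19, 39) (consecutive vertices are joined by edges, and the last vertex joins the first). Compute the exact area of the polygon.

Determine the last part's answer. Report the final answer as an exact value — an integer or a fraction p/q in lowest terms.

1164

Part 1: total draws C(12,4) = 495; favorable C(7,4) = 35; P = 7/99; answer 7/99
Part 2: B1 = 7/99; threaded value p + q = 106; r = -29; a(2) = 2*(12) + 2*(-29) = -34; iterating: a(2)=-34, a(3)=-44, a(4)=-156, a(5)=-400, a(6)=-1112, a(7)=-3024, a(8)=-8272, a(9)=-22592, a(10)=-61728, a(11)=-168640, a(12)=-460736, a(13)=-1258752; answer -1258752
Part 3: B2 = -1258752; m = 29; cross terms: (8*-5 - 29*6)=-214, (29*23 - 39*-5)=862, (39*27 - 13*23)=754, (13*40 - 6*27)=358, (6*39 - -19*40)=994, (-19*6 - 8*39)=-426; twice the area = |2328| = 2328; area = 1164; answer 1164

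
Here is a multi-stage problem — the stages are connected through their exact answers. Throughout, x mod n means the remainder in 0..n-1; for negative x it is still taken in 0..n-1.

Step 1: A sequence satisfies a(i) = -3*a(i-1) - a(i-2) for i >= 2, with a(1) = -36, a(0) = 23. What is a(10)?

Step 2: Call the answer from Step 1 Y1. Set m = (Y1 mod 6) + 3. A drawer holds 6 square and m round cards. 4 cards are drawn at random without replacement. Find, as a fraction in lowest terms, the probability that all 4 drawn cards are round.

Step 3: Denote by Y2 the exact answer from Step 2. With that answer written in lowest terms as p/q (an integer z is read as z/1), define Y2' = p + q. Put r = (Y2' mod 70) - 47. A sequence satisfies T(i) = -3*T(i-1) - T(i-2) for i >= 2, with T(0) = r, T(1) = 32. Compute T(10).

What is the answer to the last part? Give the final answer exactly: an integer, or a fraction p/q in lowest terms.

-120872

Step 1: a(2) = -3*(-36) - 1*(23) = 85; iterating: a(2)=85, a(3)=-219, a(4)=572, a(5)=-1497, a(6)=3919, a(7)=-10260, a(8)=26861, a(9)=-70323, a(10)=184108; answer 184108
Step 2: Y1 = 184108; m = 7; total draws C(13,4) = 715; favorable C(7,4) = 35; P = 7/143; answer 7/143
Step 3: Y2 = 7/143; threaded value p + q = 150; r = -37; T(2) = -3*(32) - 1*(-37) = -59; iterating: T(2)=-59, T(3)=145, T(4)=-376, T(5)=983, T(6)=-2573, T(7)=6736, T(8)=-17635, T(9)=46169, T(10)=-120872; answer -120872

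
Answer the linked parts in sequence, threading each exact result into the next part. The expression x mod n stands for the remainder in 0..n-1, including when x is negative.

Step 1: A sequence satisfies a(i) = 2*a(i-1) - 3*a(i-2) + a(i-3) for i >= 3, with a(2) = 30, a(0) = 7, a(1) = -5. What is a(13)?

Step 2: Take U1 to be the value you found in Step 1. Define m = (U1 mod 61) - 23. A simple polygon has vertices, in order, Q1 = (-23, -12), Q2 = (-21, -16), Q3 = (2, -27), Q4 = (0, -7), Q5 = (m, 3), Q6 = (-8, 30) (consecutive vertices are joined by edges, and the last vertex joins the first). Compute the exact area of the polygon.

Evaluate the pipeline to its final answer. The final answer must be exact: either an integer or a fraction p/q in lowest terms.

Step 1: a(3) = 2*(30) - 3*(-5) + 1*(7) = 82; iterating: a(3)=82, a(4)=69, a(5)=-78, a(6)=-281, a(7)=-259, a(8)=247, a(9)=990, a(10)=980, a(11)=-763, a(12)=-3476, a(13)=-3683; answer -3683
Step 2: U1 = -3683; m = 15; cross terms: (-23*-16 - -21*-12)=116, (-21*-27 - 2*-16)=599, (2*-7 - 0*-27)=-14, (0*3 - 15*-7)=105, (15*30 - -8*3)=474, (-8*-12 - -23*30)=786; twice the area = |2066| = 2066; area = 1033; answer 1033

1033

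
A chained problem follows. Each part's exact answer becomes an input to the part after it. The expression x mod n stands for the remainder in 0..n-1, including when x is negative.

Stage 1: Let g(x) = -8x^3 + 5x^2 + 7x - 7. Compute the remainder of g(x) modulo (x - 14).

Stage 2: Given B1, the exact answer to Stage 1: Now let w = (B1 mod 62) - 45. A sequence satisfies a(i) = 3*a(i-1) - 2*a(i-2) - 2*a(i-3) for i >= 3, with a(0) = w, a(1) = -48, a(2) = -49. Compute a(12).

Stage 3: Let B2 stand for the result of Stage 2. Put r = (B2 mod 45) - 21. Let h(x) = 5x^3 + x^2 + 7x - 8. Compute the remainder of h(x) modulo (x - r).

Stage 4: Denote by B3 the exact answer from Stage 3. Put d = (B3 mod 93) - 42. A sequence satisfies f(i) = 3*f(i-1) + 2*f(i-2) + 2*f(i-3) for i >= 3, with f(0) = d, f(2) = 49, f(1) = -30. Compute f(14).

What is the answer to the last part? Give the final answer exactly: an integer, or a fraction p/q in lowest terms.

Stage 1: remainder = value at the root: -8*(14)^3 + 5*(14)^2 + 7*(14)^1 - 7 = (-21952) + (980) + (98) + (-7) = -20881; answer -20881
Stage 2: B1 = -20881; w = -32; a(3) = 3*(-49) - 2*(-48) - 2*(-32) = 13; iterating: a(3)=13, a(4)=233, a(5)=771, a(6)=1821, a(7)=3455, a(8)=5181, a(9)=4991, a(10)=-2299, a(11)=-27241, a(12)=-87107; answer -87107
Stage 3: B2 = -87107; r = -8; remainder = value at the root: 5*(-8)^3 + 1*(-8)^2 + 7*(-8)^1 - 8 = (-2560) + (64) + (-56) + (-8) = -2560; answer -2560
Stage 4: B3 = -2560; d = 2; f(3) = 3*(49) + 2*(-30) + 2*(2) = 91; iterating: f(3)=91, f(4)=311, f(5)=1213, f(6)=4443, f(7)=16377, f(8)=60443, f(9)=222969, f(10)=822547, f(11)=3034465, f(12)=11194427, f(13)=41297305, f(14)=152349699; answer 152349699

152349699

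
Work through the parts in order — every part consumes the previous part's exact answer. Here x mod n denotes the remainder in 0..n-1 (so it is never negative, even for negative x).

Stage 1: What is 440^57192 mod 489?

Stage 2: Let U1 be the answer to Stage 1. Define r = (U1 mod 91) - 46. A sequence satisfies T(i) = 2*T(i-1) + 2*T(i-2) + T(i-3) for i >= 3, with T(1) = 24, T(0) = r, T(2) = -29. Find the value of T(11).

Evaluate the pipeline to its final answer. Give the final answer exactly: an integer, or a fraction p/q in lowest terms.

-137719

Stage 1: squarings mod 489: 440^1=440, 440^2=445, 440^4=469, 440^8=400, 440^16=97, 440^32=118, 440^64=232, 440^128=34, 440^256=178, 440^512=388, 440^1024=421, 440^2048=223, 440^4096=340, 440^8192=196, 440^16384=274, 440^32768=259; 440^57192 = 440^8 * 440^32 * 440^64 * 440^256 * 440^512 * 440^1024 * 440^2048 * 440^4096 * 440^16384 * 440^32768 = 391 (mod 489); answer 391
Stage 2: U1 = 391; r = -19; T(3) = 2*(-29) + 2*(24) + 1*(-19) = -29; iterating: T(3)=-29, T(4)=-92, T(5)=-271, T(6)=-755, T(7)=-2144, T(8)=-6069, T(9)=-17181, T(10)=-48644, T(11)=-137719; answer -137719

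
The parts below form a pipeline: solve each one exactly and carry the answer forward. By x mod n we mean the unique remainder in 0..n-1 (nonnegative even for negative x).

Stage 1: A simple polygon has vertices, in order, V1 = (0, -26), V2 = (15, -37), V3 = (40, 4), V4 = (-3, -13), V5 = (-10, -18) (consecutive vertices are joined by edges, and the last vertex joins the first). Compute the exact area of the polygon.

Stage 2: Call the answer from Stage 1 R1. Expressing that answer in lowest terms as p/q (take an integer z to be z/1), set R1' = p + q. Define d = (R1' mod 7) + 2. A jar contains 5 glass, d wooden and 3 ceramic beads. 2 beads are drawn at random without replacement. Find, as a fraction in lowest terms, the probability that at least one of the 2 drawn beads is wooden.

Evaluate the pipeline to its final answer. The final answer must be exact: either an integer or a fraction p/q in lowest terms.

23/30

Stage 1: cross terms: (0*-37 - 15*-26)=390, (15*4 - 40*-37)=1540, (40*-13 - -3*4)=-508, (-3*-18 - -10*-13)=-76, (-10*-26 - 0*-18)=260; twice the area = |1606| = 1606; area = 803; answer 803
Stage 2: R1 = 803; threaded value p + q = 804; d = 8; total draws C(16,2) = 120; complement C(8,2) = 28; favorable 120 - 28 = 92; P = 23/30; answer 23/30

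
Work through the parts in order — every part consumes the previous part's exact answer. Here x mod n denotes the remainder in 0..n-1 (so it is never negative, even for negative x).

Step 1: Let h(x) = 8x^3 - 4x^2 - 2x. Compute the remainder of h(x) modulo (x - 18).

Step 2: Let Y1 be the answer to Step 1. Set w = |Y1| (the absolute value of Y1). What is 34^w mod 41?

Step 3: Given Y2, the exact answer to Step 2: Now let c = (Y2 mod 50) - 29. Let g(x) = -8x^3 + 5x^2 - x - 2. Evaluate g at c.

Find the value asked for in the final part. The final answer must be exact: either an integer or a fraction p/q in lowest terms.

Step 1: remainder = value at the root: 8*(18)^3 - 4*(18)^2 - 2*(18)^1 = (46656) + (-1296) + (-36) = 45324; answer 45324
Step 2: Y1 = 45324; w = 45324; squarings mod 41: 34^1=34, 34^2=8, 34^4=23, 34^8=37, 34^16=16, 34^32=10, 34^64=18, 34^128=37, 34^256=16, 34^512=10, 34^1024=18, 34^2048=37, 34^4096=16, 34^8192=10, 34^16384=18, 34^32768=37; 34^45324 = 34^4 * 34^8 * 34^256 * 34^4096 * 34^8192 * 34^32768 = 23 (mod 41); answer 23
Step 3: Y2 = 23; c = -6; -8*(-6)^3 + 5*(-6)^2 - 1*(-6)^1 - 2 = (1728) + (180) + (6) + (-2) = 1912; answer 1912

1912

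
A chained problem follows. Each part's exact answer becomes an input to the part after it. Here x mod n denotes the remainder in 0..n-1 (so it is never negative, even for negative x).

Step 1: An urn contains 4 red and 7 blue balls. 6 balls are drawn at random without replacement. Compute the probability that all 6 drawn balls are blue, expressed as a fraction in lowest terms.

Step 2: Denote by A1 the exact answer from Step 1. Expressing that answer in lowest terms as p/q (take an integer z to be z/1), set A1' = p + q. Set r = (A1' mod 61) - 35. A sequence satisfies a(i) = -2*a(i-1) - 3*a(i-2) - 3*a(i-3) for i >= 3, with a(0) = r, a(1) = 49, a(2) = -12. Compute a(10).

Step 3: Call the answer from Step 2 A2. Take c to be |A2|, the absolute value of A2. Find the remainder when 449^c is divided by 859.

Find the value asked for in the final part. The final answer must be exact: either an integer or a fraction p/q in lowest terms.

387

Step 1: total draws C(11,6) = 462; favorable C(7,6) = 7; P = 1/66; answer 1/66
Step 2: A1 = 1/66; threaded value p + q = 67; r = -29; a(3) = -2*(-12) - 3*(49) - 3*(-29) = -36; iterating: a(3)=-36, a(4)=-39, a(5)=222, a(6)=-219, a(7)=-111, a(8)=213, a(9)=564, a(10)=-1434; answer -1434
Step 3: A2 = -1434; c = 1434; squarings mod 859: 449^1=449, 449^2=595, 449^4=117, 449^8=804, 449^16=448, 449^32=557, 449^64=150, 449^128=166, 449^256=68, 449^512=329, 449^1024=7; 449^1434 = 449^2 * 449^8 * 449^16 * 449^128 * 449^256 * 449^1024 = 387 (mod 859); answer 387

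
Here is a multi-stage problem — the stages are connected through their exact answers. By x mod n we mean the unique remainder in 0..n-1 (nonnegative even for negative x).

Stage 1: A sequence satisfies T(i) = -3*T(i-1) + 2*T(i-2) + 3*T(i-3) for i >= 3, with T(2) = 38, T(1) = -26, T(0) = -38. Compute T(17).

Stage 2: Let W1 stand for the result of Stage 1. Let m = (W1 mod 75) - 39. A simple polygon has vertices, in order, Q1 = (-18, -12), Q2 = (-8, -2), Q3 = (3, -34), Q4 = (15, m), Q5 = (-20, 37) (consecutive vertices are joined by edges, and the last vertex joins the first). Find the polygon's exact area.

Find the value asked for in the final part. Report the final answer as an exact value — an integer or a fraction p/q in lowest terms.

1106

Stage 1: T(3) = -3*(38) + 2*(-26) + 3*(-38) = -280; iterating: T(3)=-280, T(4)=838, T(5)=-2960, T(6)=9716, T(7)=-32554, T(8)=108214, T(9)=-360602, T(10)=1200572, T(11)=-3998278, T(12)=13314172, T(13)=-44337356, T(14)=147645578, T(15)=-491668930, T(16)=1637285878, T(17)=-5452258760; answer -5452258760
Stage 2: W1 = -5452258760; m = 1; cross terms: (-18*-2 - -8*-12)=-60, (-8*-34 - 3*-2)=278, (3*1 - 15*-34)=513, (15*37 - -20*1)=575, (-20*-12 - -18*37)=906; twice the area = |2212| = 2212; area = 1106; answer 1106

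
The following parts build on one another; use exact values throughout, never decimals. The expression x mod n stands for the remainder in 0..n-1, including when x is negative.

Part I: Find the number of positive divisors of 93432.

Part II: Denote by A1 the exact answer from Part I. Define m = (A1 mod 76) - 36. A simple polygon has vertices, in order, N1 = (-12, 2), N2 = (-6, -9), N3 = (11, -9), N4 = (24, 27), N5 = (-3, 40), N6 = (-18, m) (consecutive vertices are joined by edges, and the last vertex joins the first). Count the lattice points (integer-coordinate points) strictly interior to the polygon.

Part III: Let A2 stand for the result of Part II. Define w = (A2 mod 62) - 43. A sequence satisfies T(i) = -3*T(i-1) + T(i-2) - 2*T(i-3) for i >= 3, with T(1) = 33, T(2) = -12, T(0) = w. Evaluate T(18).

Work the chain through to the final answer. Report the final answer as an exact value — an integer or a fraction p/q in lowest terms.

-8712533387

Part I: 93432 = 2^3 * 3 * 17 * 229; number of divisors = (3+1) * (1+1) * (1+1) * (1+1) = 32; answer 32
Part II: A1 = 32; m = -4; cross terms: (-12*-9 - -6*2)=120, (-6*-9 - 11*-9)=153, (11*27 - 24*-9)=513, (24*40 - -3*27)=1041, (-3*-4 - -18*40)=732, (-18*2 - -12*-4)=-84; twice the area = |2475| = 2475; area = 2475/2; boundary points = 1 + 17 + 1 + 1 + 1 + 6 = 27; strictly interior points = area - boundary/2 + 1 = 1225; answer 1225
Part III: A2 = 1225; w = 4; T(3) = -3*(-12) + 1*(33) - 2*(4) = 61; iterating: T(3)=61, T(4)=-261, T(5)=868, T(6)=-2987, T(7)=10351, T(8)=-35776, T(9)=123653, T(10)=-427437, T(11)=1477516, T(12)=-5107291, T(13)=17654263, T(14)=-61025112, T(15)=210944181, T(16)=-729166181, T(17)=2520492948, T(18)=-8712533387; answer -8712533387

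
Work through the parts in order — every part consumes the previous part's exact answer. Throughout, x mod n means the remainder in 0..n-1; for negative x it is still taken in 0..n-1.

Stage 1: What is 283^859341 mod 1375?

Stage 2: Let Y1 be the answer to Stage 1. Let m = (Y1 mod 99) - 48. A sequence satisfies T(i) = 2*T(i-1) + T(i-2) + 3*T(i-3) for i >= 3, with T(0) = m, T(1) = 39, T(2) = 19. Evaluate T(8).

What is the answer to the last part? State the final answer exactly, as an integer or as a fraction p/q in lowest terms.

Stage 1: squarings mod 1375: 283^1=283, 283^2=339, 283^4=796, 283^8=1116, 283^16=1081, 283^32=1186, 283^64=1346, 283^128=841, 283^256=531, 283^512=86, 283^1024=521, 283^2048=566, 283^4096=1356, 283^8192=361, 283^16384=1071, 283^32768=291, 283^65536=806, 283^131072=636, 283^262144=246, 283^524288=16; 283^859341 = 283^1 * 283^4 * 283^8 * 283^64 * 283^128 * 283^1024 * 283^2048 * 283^4096 * 283^65536 * 283^262144 * 283^524288 = 8 (mod 1375); answer 8
Stage 2: Y1 = 8; m = -40; T(3) = 2*(19) + 1*(39) + 3*(-40) = -43; iterating: T(3)=-43, T(4)=50, T(5)=114, T(6)=149, T(7)=562, T(8)=1615; answer 1615

1615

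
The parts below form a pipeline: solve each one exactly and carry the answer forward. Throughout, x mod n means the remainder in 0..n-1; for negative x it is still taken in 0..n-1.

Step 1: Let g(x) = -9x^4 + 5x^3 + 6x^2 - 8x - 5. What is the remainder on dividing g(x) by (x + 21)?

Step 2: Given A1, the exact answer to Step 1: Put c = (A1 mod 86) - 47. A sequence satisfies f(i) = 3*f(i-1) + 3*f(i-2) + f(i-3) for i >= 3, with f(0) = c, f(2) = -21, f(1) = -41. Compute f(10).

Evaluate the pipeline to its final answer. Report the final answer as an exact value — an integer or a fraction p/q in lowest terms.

-2141501

Step 1: remainder = value at the root: -9*(-21)^4 + 5*(-21)^3 + 6*(-21)^2 - 8*(-21)^1 - 5 = (-1750329) + (-46305) + (2646) + (168) + (-5) = -1793825; answer -1793825
Step 2: A1 = -1793825; c = 2; f(3) = 3*(-21) + 3*(-41) + 1*(2) = -184; iterating: f(3)=-184, f(4)=-656, f(5)=-2541, f(6)=-9775, f(7)=-37604, f(8)=-144678, f(9)=-556621, f(10)=-2141501; answer -2141501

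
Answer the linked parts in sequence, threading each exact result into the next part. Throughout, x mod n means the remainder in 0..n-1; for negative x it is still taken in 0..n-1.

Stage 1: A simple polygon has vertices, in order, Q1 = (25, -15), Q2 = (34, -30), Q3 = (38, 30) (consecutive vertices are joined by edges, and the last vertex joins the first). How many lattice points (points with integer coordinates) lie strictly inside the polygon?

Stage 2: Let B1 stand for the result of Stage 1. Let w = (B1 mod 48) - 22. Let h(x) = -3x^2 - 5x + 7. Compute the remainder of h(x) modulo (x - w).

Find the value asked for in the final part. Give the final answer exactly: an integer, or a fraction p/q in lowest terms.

-435

Stage 1: cross terms: (25*-30 - 34*-15)=-240, (34*30 - 38*-30)=2160, (38*-15 - 25*30)=-1320; twice the area = |600| = 600; area = 300; boundary points = 3 + 4 + 1 = 8; strictly interior points = area - boundary/2 + 1 = 297; answer 297
Stage 2: B1 = 297; w = -13; remainder = value at the root: -3*(-13)^2 - 5*(-13)^1 + 7 = (-507) + (65) + (7) = -435; answer -435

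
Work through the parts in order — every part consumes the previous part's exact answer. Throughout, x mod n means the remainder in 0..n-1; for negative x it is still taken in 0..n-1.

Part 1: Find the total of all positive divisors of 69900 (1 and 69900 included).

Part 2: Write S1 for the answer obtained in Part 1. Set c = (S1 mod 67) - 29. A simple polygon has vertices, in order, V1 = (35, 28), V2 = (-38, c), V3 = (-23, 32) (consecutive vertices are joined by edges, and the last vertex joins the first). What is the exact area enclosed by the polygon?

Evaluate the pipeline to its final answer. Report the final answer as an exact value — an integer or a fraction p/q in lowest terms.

Part 1: 69900 = 2^2 * 3 * 5^2 * 233; sigma = (1 + 2 + 4) * (1 + 3) * (1 + 5 + 25) * (1 + 233) = 7 * 4 * 31 * 234 = 203112; answer 203112
Part 2: S1 = 203112; c = 6; cross terms: (35*6 - -38*28)=1274, (-38*32 - -23*6)=-1078, (-23*28 - 35*32)=-1764; twice the area = |-1568| = 1568; area = 784; answer 784

784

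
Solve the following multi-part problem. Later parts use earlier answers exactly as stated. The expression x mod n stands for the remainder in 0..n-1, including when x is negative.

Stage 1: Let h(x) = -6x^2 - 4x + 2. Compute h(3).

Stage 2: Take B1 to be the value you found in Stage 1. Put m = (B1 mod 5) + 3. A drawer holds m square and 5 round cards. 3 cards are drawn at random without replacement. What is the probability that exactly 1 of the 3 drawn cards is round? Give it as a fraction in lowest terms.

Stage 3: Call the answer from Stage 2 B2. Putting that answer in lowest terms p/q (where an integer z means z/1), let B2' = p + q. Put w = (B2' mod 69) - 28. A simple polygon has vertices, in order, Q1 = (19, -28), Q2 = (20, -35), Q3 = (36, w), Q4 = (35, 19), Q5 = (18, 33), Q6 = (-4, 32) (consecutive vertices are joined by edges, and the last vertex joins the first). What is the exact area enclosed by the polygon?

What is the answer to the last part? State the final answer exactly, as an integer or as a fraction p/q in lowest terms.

2999/2

Stage 1: -6*(3)^2 - 4*(3)^1 + 2 = (-54) + (-12) + (2) = -64; answer -64
Stage 2: B1 = -64; m = 4; total draws C(9,3) = 84; favorable C(5,1)*C(4,2) = 30; P = 5/14; answer 5/14
Stage 3: B2 = 5/14; threaded value p + q = 19; w = -9; cross terms: (19*-35 - 20*-28)=-105, (20*-9 - 36*-35)=1080, (36*19 - 35*-9)=999, (35*33 - 18*19)=813, (18*32 - -4*33)=708, (-4*-28 - 19*32)=-496; twice the area = |2999| = 2999; area = 2999/2; answer 2999/2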